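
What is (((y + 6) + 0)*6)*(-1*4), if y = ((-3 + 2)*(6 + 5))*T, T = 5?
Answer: 1176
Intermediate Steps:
y = -55 (y = ((-3 + 2)*(6 + 5))*5 = -1*11*5 = -11*5 = -55)
(((y + 6) + 0)*6)*(-1*4) = (((-55 + 6) + 0)*6)*(-1*4) = ((-49 + 0)*6)*(-4) = -49*6*(-4) = -294*(-4) = 1176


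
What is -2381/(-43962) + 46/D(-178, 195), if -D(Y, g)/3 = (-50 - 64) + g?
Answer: -481223/3560922 ≈ -0.13514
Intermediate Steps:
D(Y, g) = 342 - 3*g (D(Y, g) = -3*((-50 - 64) + g) = -3*(-114 + g) = 342 - 3*g)
-2381/(-43962) + 46/D(-178, 195) = -2381/(-43962) + 46/(342 - 3*195) = -2381*(-1/43962) + 46/(342 - 585) = 2381/43962 + 46/(-243) = 2381/43962 + 46*(-1/243) = 2381/43962 - 46/243 = -481223/3560922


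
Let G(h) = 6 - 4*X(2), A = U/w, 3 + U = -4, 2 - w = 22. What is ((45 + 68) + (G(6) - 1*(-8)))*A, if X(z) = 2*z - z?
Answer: 833/20 ≈ 41.650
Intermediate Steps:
w = -20 (w = 2 - 1*22 = 2 - 22 = -20)
U = -7 (U = -3 - 4 = -7)
X(z) = z
A = 7/20 (A = -7/(-20) = -7*(-1/20) = 7/20 ≈ 0.35000)
G(h) = -2 (G(h) = 6 - 4*2 = 6 - 8 = -2)
((45 + 68) + (G(6) - 1*(-8)))*A = ((45 + 68) + (-2 - 1*(-8)))*(7/20) = (113 + (-2 + 8))*(7/20) = (113 + 6)*(7/20) = 119*(7/20) = 833/20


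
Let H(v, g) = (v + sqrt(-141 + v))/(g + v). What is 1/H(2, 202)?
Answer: 408/143 - 204*I*sqrt(139)/143 ≈ 2.8531 - 16.819*I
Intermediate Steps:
H(v, g) = (v + sqrt(-141 + v))/(g + v)
1/H(2, 202) = 1/((2 + sqrt(-141 + 2))/(202 + 2)) = 1/((2 + sqrt(-139))/204) = 1/((2 + I*sqrt(139))/204) = 1/(1/102 + I*sqrt(139)/204)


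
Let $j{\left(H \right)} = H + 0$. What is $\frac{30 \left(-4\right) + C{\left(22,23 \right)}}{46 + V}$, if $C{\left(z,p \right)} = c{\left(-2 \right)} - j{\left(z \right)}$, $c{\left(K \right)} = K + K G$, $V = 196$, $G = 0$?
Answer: $- \frac{72}{121} \approx -0.59504$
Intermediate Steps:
$j{\left(H \right)} = H$
$c{\left(K \right)} = K$ ($c{\left(K \right)} = K + K 0 = K + 0 = K$)
$C{\left(z,p \right)} = -2 - z$
$\frac{30 \left(-4\right) + C{\left(22,23 \right)}}{46 + V} = \frac{30 \left(-4\right) - 24}{46 + 196} = \frac{-120 - 24}{242} = \left(-120 - 24\right) \frac{1}{242} = \left(-144\right) \frac{1}{242} = - \frac{72}{121}$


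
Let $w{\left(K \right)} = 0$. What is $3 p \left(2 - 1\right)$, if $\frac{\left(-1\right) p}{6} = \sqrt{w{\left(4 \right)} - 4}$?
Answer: $- 36 i \approx - 36.0 i$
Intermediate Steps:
$p = - 12 i$ ($p = - 6 \sqrt{0 - 4} = - 6 \sqrt{-4} = - 6 \cdot 2 i = - 12 i \approx - 12.0 i$)
$3 p \left(2 - 1\right) = 3 \left(- 12 i\right) \left(2 - 1\right) = - 36 i 1 = - 36 i$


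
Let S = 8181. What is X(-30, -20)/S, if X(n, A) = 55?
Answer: 55/8181 ≈ 0.0067229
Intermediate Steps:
X(-30, -20)/S = 55/8181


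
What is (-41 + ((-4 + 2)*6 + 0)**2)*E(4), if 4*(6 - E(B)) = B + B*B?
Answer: 103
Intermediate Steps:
E(B) = 6 - B/4 - B**2/4 (E(B) = 6 - (B + B*B)/4 = 6 - (B + B**2)/4 = 6 + (-B/4 - B**2/4) = 6 - B/4 - B**2/4)
(-41 + ((-4 + 2)*6 + 0)**2)*E(4) = (-41 + ((-4 + 2)*6 + 0)**2)*(6 - 1/4*4 - 1/4*4**2) = (-41 + (-2*6 + 0)**2)*(6 - 1 - 1/4*16) = (-41 + (-12 + 0)**2)*(6 - 1 - 4) = (-41 + (-12)**2)*1 = (-41 + 144)*1 = 103*1 = 103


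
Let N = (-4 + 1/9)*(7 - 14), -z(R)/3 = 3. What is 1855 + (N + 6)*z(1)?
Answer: 1556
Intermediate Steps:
z(R) = -9 (z(R) = -3*3 = -9)
N = 245/9 (N = (-4 + ⅑)*(-7) = -35/9*(-7) = 245/9 ≈ 27.222)
1855 + (N + 6)*z(1) = 1855 + (245/9 + 6)*(-9) = 1855 + (299/9)*(-9) = 1855 - 299 = 1556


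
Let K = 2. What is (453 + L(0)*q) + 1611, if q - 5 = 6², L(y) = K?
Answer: 2146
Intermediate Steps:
L(y) = 2
q = 41 (q = 5 + 6² = 5 + 36 = 41)
(453 + L(0)*q) + 1611 = (453 + 2*41) + 1611 = (453 + 82) + 1611 = 535 + 1611 = 2146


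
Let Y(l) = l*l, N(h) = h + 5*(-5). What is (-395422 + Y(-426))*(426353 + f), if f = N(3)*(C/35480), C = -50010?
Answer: -80914936989709/887 ≈ -9.1223e+10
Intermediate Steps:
N(h) = -25 + h (N(h) = h - 25 = -25 + h)
Y(l) = l**2
f = 55011/1774 (f = (-25 + 3)*(-50010/35480) = -(-1100220)/35480 = -22*(-5001/3548) = 55011/1774 ≈ 31.010)
(-395422 + Y(-426))*(426353 + f) = (-395422 + (-426)**2)*(426353 + 55011/1774) = (-395422 + 181476)*(756405233/1774) = -213946*756405233/1774 = -80914936989709/887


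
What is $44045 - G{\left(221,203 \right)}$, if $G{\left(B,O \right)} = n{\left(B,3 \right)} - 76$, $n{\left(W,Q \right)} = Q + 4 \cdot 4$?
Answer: $44102$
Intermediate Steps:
$n{\left(W,Q \right)} = 16 + Q$ ($n{\left(W,Q \right)} = Q + 16 = 16 + Q$)
$G{\left(B,O \right)} = -57$ ($G{\left(B,O \right)} = \left(16 + 3\right) - 76 = 19 - 76 = -57$)
$44045 - G{\left(221,203 \right)} = 44045 - -57 = 44045 + 57 = 44102$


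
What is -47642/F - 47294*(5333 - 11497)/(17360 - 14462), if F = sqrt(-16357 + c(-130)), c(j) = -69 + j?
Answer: 6337396/63 + 23821*I*sqrt(4139)/4139 ≈ 1.0059e+5 + 370.26*I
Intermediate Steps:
F = 2*I*sqrt(4139) (F = sqrt(-16357 + (-69 - 130)) = sqrt(-16357 - 199) = sqrt(-16556) = 2*I*sqrt(4139) ≈ 128.67*I)
-47642/F - 47294*(5333 - 11497)/(17360 - 14462) = -47642*(-I*sqrt(4139)/8278) - 47294*(5333 - 11497)/(17360 - 14462) = -(-23821)*I*sqrt(4139)/4139 - 47294/(2898/(-6164)) = 23821*I*sqrt(4139)/4139 - 47294/(2898*(-1/6164)) = 23821*I*sqrt(4139)/4139 - 47294/(-63/134) = 23821*I*sqrt(4139)/4139 - 47294*(-134/63) = 23821*I*sqrt(4139)/4139 + 6337396/63 = 6337396/63 + 23821*I*sqrt(4139)/4139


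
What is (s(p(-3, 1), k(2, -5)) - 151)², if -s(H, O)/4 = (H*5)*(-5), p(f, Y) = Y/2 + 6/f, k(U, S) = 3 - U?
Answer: 90601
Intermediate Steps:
p(f, Y) = Y/2 + 6/f (p(f, Y) = Y*(½) + 6/f = Y/2 + 6/f)
s(H, O) = 100*H (s(H, O) = -4*H*5*(-5) = -4*5*H*(-5) = -(-100)*H = 100*H)
(s(p(-3, 1), k(2, -5)) - 151)² = (100*((½)*1 + 6/(-3)) - 151)² = (100*(½ + 6*(-⅓)) - 151)² = (100*(½ - 2) - 151)² = (100*(-3/2) - 151)² = (-150 - 151)² = (-301)² = 90601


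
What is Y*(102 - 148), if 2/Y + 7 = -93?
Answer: 23/25 ≈ 0.92000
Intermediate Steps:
Y = -1/50 (Y = 2/(-7 - 93) = 2/(-100) = 2*(-1/100) = -1/50 ≈ -0.020000)
Y*(102 - 148) = -(102 - 148)/50 = -1/50*(-46) = 23/25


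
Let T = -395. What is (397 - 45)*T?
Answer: -139040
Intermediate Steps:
(397 - 45)*T = (397 - 45)*(-395) = 352*(-395) = -139040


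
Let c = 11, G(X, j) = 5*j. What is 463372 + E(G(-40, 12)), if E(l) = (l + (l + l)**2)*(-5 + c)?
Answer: 550132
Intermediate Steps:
E(l) = 6*l + 24*l**2 (E(l) = (l + (l + l)**2)*(-5 + 11) = (l + (2*l)**2)*6 = (l + 4*l**2)*6 = 6*l + 24*l**2)
463372 + E(G(-40, 12)) = 463372 + 6*(5*12)*(1 + 4*(5*12)) = 463372 + 6*60*(1 + 4*60) = 463372 + 6*60*(1 + 240) = 463372 + 6*60*241 = 463372 + 86760 = 550132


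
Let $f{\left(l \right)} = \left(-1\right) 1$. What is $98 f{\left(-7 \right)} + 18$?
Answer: $-80$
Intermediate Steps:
$f{\left(l \right)} = -1$
$98 f{\left(-7 \right)} + 18 = 98 \left(-1\right) + 18 = -98 + 18 = -80$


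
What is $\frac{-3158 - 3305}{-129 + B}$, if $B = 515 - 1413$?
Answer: $\frac{6463}{1027} \approx 6.2931$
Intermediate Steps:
$B = -898$ ($B = 515 - 1413 = -898$)
$\frac{-3158 - 3305}{-129 + B} = \frac{-3158 - 3305}{-129 - 898} = - \frac{6463}{-1027} = \left(-6463\right) \left(- \frac{1}{1027}\right) = \frac{6463}{1027}$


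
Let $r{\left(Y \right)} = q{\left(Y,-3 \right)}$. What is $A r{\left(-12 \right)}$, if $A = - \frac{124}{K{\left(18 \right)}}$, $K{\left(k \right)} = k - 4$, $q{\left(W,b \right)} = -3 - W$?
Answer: $- \frac{558}{7} \approx -79.714$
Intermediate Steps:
$r{\left(Y \right)} = -3 - Y$
$K{\left(k \right)} = -4 + k$
$A = - \frac{62}{7}$ ($A = - \frac{124}{-4 + 18} = - \frac{124}{14} = \left(-124\right) \frac{1}{14} = - \frac{62}{7} \approx -8.8571$)
$A r{\left(-12 \right)} = - \frac{62 \left(-3 - -12\right)}{7} = - \frac{62 \left(-3 + 12\right)}{7} = \left(- \frac{62}{7}\right) 9 = - \frac{558}{7}$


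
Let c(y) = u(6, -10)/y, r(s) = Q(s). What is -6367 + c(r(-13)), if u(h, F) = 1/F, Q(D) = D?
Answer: -827709/130 ≈ -6367.0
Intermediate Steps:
r(s) = s
c(y) = -1/(10*y) (c(y) = 1/((-10)*y) = -1/(10*y))
-6367 + c(r(-13)) = -6367 - 1/10/(-13) = -6367 - 1/10*(-1/13) = -6367 + 1/130 = -827709/130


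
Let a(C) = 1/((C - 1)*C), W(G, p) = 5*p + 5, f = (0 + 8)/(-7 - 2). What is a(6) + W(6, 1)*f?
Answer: -797/90 ≈ -8.8556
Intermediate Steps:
f = -8/9 (f = 8/(-9) = 8*(-⅑) = -8/9 ≈ -0.88889)
W(G, p) = 5 + 5*p
a(C) = 1/(C*(-1 + C)) (a(C) = 1/((-1 + C)*C) = 1/(C*(-1 + C)))
a(6) + W(6, 1)*f = 1/(6*(-1 + 6)) + (5 + 5*1)*(-8/9) = (⅙)/5 + (5 + 5)*(-8/9) = (⅙)*(⅕) + 10*(-8/9) = 1/30 - 80/9 = -797/90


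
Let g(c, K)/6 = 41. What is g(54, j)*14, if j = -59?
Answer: 3444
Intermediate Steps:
g(c, K) = 246 (g(c, K) = 6*41 = 246)
g(54, j)*14 = 246*14 = 3444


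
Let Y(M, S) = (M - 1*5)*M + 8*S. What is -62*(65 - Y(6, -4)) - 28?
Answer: -5670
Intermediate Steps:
Y(M, S) = 8*S + M*(-5 + M) (Y(M, S) = (M - 5)*M + 8*S = (-5 + M)*M + 8*S = M*(-5 + M) + 8*S = 8*S + M*(-5 + M))
-62*(65 - Y(6, -4)) - 28 = -62*(65 - (6² - 5*6 + 8*(-4))) - 28 = -62*(65 - (36 - 30 - 32)) - 28 = -62*(65 - 1*(-26)) - 28 = -62*(65 + 26) - 28 = -62*91 - 28 = -5642 - 28 = -5670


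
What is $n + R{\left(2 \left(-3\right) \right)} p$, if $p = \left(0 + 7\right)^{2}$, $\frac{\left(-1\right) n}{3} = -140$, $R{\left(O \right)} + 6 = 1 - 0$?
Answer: $175$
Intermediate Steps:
$R{\left(O \right)} = -5$ ($R{\left(O \right)} = -6 + \left(1 - 0\right) = -6 + \left(1 + 0\right) = -6 + 1 = -5$)
$n = 420$ ($n = \left(-3\right) \left(-140\right) = 420$)
$p = 49$ ($p = 7^{2} = 49$)
$n + R{\left(2 \left(-3\right) \right)} p = 420 - 245 = 175$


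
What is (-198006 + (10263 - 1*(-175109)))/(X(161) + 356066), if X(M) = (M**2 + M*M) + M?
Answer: -12634/408069 ≈ -0.030960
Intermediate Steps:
X(M) = M + 2*M**2 (X(M) = (M**2 + M**2) + M = 2*M**2 + M = M + 2*M**2)
(-198006 + (10263 - 1*(-175109)))/(X(161) + 356066) = (-198006 + (10263 - 1*(-175109)))/(161*(1 + 2*161) + 356066) = (-198006 + (10263 + 175109))/(161*(1 + 322) + 356066) = (-198006 + 185372)/(161*323 + 356066) = -12634/(52003 + 356066) = -12634/408069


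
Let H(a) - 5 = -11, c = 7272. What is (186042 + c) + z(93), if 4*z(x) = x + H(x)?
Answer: 773343/4 ≈ 1.9334e+5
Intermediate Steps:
H(a) = -6 (H(a) = 5 - 11 = -6)
z(x) = -3/2 + x/4 (z(x) = (x - 6)/4 = (-6 + x)/4 = -3/2 + x/4)
(186042 + c) + z(93) = (186042 + 7272) + (-3/2 + (¼)*93) = 193314 + (-3/2 + 93/4) = 193314 + 87/4 = 773343/4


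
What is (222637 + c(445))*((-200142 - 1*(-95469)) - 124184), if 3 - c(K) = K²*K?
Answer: 20116183581645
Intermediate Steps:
c(K) = 3 - K³ (c(K) = 3 - K²*K = 3 - K³)
(222637 + c(445))*((-200142 - 1*(-95469)) - 124184) = (222637 + (3 - 1*445³))*((-200142 - 1*(-95469)) - 124184) = (222637 + (3 - 1*88121125))*((-200142 + 95469) - 124184) = (222637 + (3 - 88121125))*(-104673 - 124184) = (222637 - 88121122)*(-228857) = -87898485*(-228857) = 20116183581645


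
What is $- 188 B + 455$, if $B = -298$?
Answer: $56479$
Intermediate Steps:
$- 188 B + 455 = \left(-188\right) \left(-298\right) + 455 = 56024 + 455 = 56479$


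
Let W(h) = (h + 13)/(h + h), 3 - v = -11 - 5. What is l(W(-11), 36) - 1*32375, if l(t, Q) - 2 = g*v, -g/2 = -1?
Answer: -32335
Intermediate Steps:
g = 2 (g = -2*(-1) = 2)
v = 19 (v = 3 - (-11 - 5) = 3 - 1*(-16) = 3 + 16 = 19)
W(h) = (13 + h)/(2*h) (W(h) = (13 + h)/((2*h)) = (13 + h)*(1/(2*h)) = (13 + h)/(2*h))
l(t, Q) = 40 (l(t, Q) = 2 + 2*19 = 2 + 38 = 40)
l(W(-11), 36) - 1*32375 = 40 - 1*32375 = 40 - 32375 = -32335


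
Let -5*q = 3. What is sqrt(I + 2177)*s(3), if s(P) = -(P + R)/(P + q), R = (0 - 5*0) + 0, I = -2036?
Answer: -5*sqrt(141)/4 ≈ -14.843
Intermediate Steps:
q = -3/5 (q = -1/5*3 = -3/5 ≈ -0.60000)
R = 0 (R = (0 + 0) + 0 = 0 + 0 = 0)
s(P) = -P/(-3/5 + P) (s(P) = -(P + 0)/(P - 3/5) = -P/(-3/5 + P))
sqrt(I + 2177)*s(3) = sqrt(-2036 + 2177)*(-5*3/(-3 + 5*3)) = sqrt(141)*(-5*3/(-3 + 15)) = sqrt(141)*(-5*3/12) = sqrt(141)*(-5*3*1/12) = sqrt(141)*(-5/4) = -5*sqrt(141)/4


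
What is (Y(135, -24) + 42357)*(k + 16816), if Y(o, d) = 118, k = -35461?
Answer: -791946375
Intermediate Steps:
(Y(135, -24) + 42357)*(k + 16816) = (118 + 42357)*(-35461 + 16816) = 42475*(-18645) = -791946375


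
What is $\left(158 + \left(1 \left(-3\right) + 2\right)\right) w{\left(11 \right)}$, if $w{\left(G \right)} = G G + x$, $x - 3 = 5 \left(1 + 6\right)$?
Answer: $24963$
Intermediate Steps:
$x = 38$ ($x = 3 + 5 \left(1 + 6\right) = 3 + 5 \cdot 7 = 3 + 35 = 38$)
$w{\left(G \right)} = 38 + G^{2}$ ($w{\left(G \right)} = G G + 38 = G^{2} + 38 = 38 + G^{2}$)
$\left(158 + \left(1 \left(-3\right) + 2\right)\right) w{\left(11 \right)} = \left(158 + \left(1 \left(-3\right) + 2\right)\right) \left(38 + 11^{2}\right) = \left(158 + \left(-3 + 2\right)\right) \left(38 + 121\right) = \left(158 - 1\right) 159 = 157 \cdot 159 = 24963$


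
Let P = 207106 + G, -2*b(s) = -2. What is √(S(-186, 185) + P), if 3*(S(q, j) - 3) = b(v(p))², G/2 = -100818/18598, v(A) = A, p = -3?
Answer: √161172870362346/27897 ≈ 455.08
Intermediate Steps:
b(s) = 1 (b(s) = -½*(-2) = 1)
G = -100818/9299 (G = 2*(-100818/18598) = 2*(-100818*1/18598) = 2*(-50409/9299) = -100818/9299 ≈ -10.842)
S(q, j) = 10/3 (S(q, j) = 3 + (⅓)*1² = 3 + (⅓)*1 = 3 + ⅓ = 10/3)
P = 1925777876/9299 (P = 207106 - 100818/9299 = 1925777876/9299 ≈ 2.0710e+5)
√(S(-186, 185) + P) = √(10/3 + 1925777876/9299) = √(5777426618/27897) = √161172870362346/27897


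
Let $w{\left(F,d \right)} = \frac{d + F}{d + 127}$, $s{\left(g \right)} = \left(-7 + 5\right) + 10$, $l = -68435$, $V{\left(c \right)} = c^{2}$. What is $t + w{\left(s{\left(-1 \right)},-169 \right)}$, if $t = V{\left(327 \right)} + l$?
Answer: $\frac{230987}{6} \approx 38498.0$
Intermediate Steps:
$s{\left(g \right)} = 8$ ($s{\left(g \right)} = -2 + 10 = 8$)
$w{\left(F,d \right)} = \frac{F + d}{127 + d}$
$t = 38494$ ($t = 327^{2} - 68435 = 106929 - 68435 = 38494$)
$t + w{\left(s{\left(-1 \right)},-169 \right)} = 38494 + \frac{8 - 169}{127 - 169} = 38494 + \frac{1}{-42} \left(-161\right) = 38494 - - \frac{23}{6} = 38494 + \frac{23}{6} = \frac{230987}{6}$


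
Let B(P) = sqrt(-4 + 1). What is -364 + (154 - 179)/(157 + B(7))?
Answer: (-364*sqrt(3) + 57173*I)/(sqrt(3) - 157*I) ≈ -364.16 + 0.0017565*I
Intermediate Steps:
B(P) = I*sqrt(3) (B(P) = sqrt(-3) = I*sqrt(3))
-364 + (154 - 179)/(157 + B(7)) = -364 + (154 - 179)/(157 + I*sqrt(3)) = -364 - 25/(157 + I*sqrt(3))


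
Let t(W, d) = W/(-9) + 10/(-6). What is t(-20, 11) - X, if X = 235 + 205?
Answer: -3955/9 ≈ -439.44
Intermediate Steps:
X = 440
t(W, d) = -5/3 - W/9 (t(W, d) = W*(-⅑) + 10*(-⅙) = -W/9 - 5/3 = -5/3 - W/9)
t(-20, 11) - X = (-5/3 - ⅑*(-20)) - 1*440 = (-5/3 + 20/9) - 440 = 5/9 - 440 = -3955/9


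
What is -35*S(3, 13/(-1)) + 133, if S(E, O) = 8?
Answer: -147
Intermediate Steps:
-35*S(3, 13/(-1)) + 133 = -35*8 + 133 = -280 + 133 = -147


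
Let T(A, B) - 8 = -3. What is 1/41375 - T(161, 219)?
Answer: -206874/41375 ≈ -5.0000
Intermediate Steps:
T(A, B) = 5 (T(A, B) = 8 - 3 = 5)
1/41375 - T(161, 219) = 1/41375 - 1*5 = 1/41375 - 5 = -206874/41375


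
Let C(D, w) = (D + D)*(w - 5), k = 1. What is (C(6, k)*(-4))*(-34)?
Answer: -6528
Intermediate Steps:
C(D, w) = 2*D*(-5 + w) (C(D, w) = (2*D)*(-5 + w) = 2*D*(-5 + w))
(C(6, k)*(-4))*(-34) = ((2*6*(-5 + 1))*(-4))*(-34) = ((2*6*(-4))*(-4))*(-34) = -48*(-4)*(-34) = 192*(-34) = -6528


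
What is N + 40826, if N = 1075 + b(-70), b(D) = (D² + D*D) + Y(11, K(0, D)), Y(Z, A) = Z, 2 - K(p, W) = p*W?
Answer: 51712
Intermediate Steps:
K(p, W) = 2 - W*p (K(p, W) = 2 - p*W = 2 - W*p)
b(D) = 11 + 2*D² (b(D) = (D² + D*D) + 11 = (D² + D²) + 11 = 2*D² + 11 = 11 + 2*D²)
N = 10886 (N = 1075 + (11 + 2*(-70)²) = 1075 + (11 + 2*4900) = 1075 + (11 + 9800) = 1075 + 9811 = 10886)
N + 40826 = 10886 + 40826 = 51712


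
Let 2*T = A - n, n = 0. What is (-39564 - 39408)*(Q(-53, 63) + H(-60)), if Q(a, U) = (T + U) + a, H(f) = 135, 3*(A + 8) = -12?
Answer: -10977108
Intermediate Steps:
A = -12 (A = -8 + (⅓)*(-12) = -8 - 4 = -12)
T = -6 (T = (-12 - 1*0)/2 = (-12 + 0)/2 = (½)*(-12) = -6)
Q(a, U) = -6 + U + a (Q(a, U) = (-6 + U) + a = -6 + U + a)
(-39564 - 39408)*(Q(-53, 63) + H(-60)) = (-39564 - 39408)*((-6 + 63 - 53) + 135) = -78972*(4 + 135) = -78972*139 = -10977108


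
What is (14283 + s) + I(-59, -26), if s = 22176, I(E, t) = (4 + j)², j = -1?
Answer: 36468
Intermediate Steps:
I(E, t) = 9 (I(E, t) = (4 - 1)² = 3² = 9)
(14283 + s) + I(-59, -26) = (14283 + 22176) + 9 = 36459 + 9 = 36468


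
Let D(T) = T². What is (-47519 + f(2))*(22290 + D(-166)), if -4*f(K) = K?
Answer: -2368656997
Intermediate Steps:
f(K) = -K/4
(-47519 + f(2))*(22290 + D(-166)) = (-47519 - ¼*2)*(22290 + (-166)²) = (-47519 - ½)*(22290 + 27556) = -95039/2*49846 = -2368656997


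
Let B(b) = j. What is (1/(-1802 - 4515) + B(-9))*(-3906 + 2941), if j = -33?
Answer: 201165830/6317 ≈ 31845.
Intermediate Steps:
B(b) = -33
(1/(-1802 - 4515) + B(-9))*(-3906 + 2941) = (1/(-1802 - 4515) - 33)*(-3906 + 2941) = (1/(-6317) - 33)*(-965) = (-1/6317 - 33)*(-965) = -208462/6317*(-965) = 201165830/6317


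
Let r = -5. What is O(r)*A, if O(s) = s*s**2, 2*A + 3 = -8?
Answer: 1375/2 ≈ 687.50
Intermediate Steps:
A = -11/2 (A = -3/2 + (1/2)*(-8) = -3/2 - 4 = -11/2 ≈ -5.5000)
O(s) = s**3
O(r)*A = (-5)**3*(-11/2) = -125*(-11/2) = 1375/2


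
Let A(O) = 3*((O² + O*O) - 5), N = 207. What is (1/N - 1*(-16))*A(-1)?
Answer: -3313/23 ≈ -144.04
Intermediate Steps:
A(O) = -15 + 6*O² (A(O) = 3*((O² + O²) - 5) = 3*(2*O² - 5) = 3*(-5 + 2*O²) = -15 + 6*O²)
(1/N - 1*(-16))*A(-1) = (1/207 - 1*(-16))*(-15 + 6*(-1)²) = (1/207 + 16)*(-15 + 6*1) = 3313*(-15 + 6)/207 = (3313/207)*(-9) = -3313/23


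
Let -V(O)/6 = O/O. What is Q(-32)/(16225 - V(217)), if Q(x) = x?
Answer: -32/16231 ≈ -0.0019715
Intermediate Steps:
V(O) = -6 (V(O) = -6*O/O = -6*1 = -6)
Q(-32)/(16225 - V(217)) = -32/(16225 - 1*(-6)) = -32/(16225 + 6) = -32/16231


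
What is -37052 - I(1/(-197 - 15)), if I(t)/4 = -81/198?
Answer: -407554/11 ≈ -37050.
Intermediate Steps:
I(t) = -18/11 (I(t) = 4*(-81/198) = 4*(-81*1/198) = 4*(-9/22) = -18/11)
-37052 - I(1/(-197 - 15)) = -37052 - 1*(-18/11) = -37052 + 18/11 = -407554/11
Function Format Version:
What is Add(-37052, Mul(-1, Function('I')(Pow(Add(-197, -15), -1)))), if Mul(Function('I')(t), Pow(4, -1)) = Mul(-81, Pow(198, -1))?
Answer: Rational(-407554, 11) ≈ -37050.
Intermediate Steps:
Function('I')(t) = Rational(-18, 11) (Function('I')(t) = Mul(4, Mul(-81, Pow(198, -1))) = Mul(4, Mul(-81, Rational(1, 198))) = Mul(4, Rational(-9, 22)) = Rational(-18, 11))
Add(-37052, Mul(-1, Function('I')(Pow(Add(-197, -15), -1)))) = Add(-37052, Mul(-1, Rational(-18, 11))) = Add(-37052, Rational(18, 11)) = Rational(-407554, 11)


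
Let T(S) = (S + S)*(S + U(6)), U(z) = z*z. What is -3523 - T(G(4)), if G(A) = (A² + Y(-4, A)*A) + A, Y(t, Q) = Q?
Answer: -8707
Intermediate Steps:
U(z) = z²
G(A) = A + 2*A² (G(A) = (A² + A*A) + A = (A² + A²) + A = 2*A² + A = A + 2*A²)
T(S) = 2*S*(36 + S) (T(S) = (S + S)*(S + 6²) = (2*S)*(S + 36) = (2*S)*(36 + S) = 2*S*(36 + S))
-3523 - T(G(4)) = -3523 - 2*4*(1 + 2*4)*(36 + 4*(1 + 2*4)) = -3523 - 2*4*(1 + 8)*(36 + 4*(1 + 8)) = -3523 - 2*4*9*(36 + 4*9) = -3523 - 2*36*(36 + 36) = -3523 - 2*36*72 = -3523 - 1*5184 = -3523 - 5184 = -8707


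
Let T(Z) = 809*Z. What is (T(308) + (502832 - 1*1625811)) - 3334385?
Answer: -4208192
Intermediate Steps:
(T(308) + (502832 - 1*1625811)) - 3334385 = (809*308 + (502832 - 1*1625811)) - 3334385 = (249172 + (502832 - 1625811)) - 3334385 = (249172 - 1122979) - 3334385 = -873807 - 3334385 = -4208192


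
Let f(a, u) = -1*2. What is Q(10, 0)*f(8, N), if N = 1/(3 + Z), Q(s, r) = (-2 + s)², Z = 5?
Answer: -128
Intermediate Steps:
N = ⅛ (N = 1/(3 + 5) = 1/8 = ⅛ ≈ 0.12500)
f(a, u) = -2
Q(10, 0)*f(8, N) = (-2 + 10)²*(-2) = 8²*(-2) = 64*(-2) = -128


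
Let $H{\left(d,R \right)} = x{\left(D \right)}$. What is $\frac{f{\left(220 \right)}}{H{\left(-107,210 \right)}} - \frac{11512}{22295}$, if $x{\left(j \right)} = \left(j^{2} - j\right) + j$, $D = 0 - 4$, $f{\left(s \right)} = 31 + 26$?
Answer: $\frac{1086623}{356720} \approx 3.0462$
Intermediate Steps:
$f{\left(s \right)} = 57$
$D = -4$ ($D = 0 - 4 = -4$)
$x{\left(j \right)} = j^{2}$
$H{\left(d,R \right)} = 16$ ($H{\left(d,R \right)} = \left(-4\right)^{2} = 16$)
$\frac{f{\left(220 \right)}}{H{\left(-107,210 \right)}} - \frac{11512}{22295} = \frac{57}{16} - \frac{11512}{22295} = \frac{1086623}{356720}$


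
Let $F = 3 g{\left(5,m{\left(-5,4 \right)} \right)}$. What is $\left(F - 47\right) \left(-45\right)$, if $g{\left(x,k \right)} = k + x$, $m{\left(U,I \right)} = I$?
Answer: $900$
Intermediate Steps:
$F = 27$ ($F = 3 \left(4 + 5\right) = 3 \cdot 9 = 27$)
$\left(F - 47\right) \left(-45\right) = \left(27 - 47\right) \left(-45\right) = \left(-20\right) \left(-45\right) = 900$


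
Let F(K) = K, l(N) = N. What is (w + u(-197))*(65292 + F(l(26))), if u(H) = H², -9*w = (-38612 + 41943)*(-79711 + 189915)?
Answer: -23954739192274/9 ≈ -2.6616e+12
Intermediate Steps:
w = -367089524/9 (w = -(-38612 + 41943)*(-79711 + 189915)/9 = -3331*110204/9 = -⅑*367089524 = -367089524/9 ≈ -4.0788e+7)
(w + u(-197))*(65292 + F(l(26))) = (-367089524/9 + (-197)²)*(65292 + 26) = (-367089524/9 + 38809)*65318 = -366740243/9*65318 = -23954739192274/9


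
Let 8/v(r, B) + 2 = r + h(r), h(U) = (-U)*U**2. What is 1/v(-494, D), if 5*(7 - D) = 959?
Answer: 15069161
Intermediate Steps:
h(U) = -U**3
D = -924/5 (D = 7 - 1/5*959 = 7 - 959/5 = -924/5 ≈ -184.80)
v(r, B) = 8/(-2 + r - r**3) (v(r, B) = 8/(-2 + (r - r**3)) = 8/(-2 + r - r**3))
1/v(-494, D) = 1/(-8/(2 + (-494)**3 - 1*(-494))) = 1/(-8/(2 - 120553784 + 494)) = 1/(-8/(-120553288)) = 1/(-8*(-1/120553288)) = 1/(1/15069161) = 15069161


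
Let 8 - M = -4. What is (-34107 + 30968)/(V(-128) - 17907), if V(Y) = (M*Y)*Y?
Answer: -3139/178701 ≈ -0.017566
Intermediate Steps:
M = 12 (M = 8 - 1*(-4) = 8 + 4 = 12)
V(Y) = 12*Y² (V(Y) = (12*Y)*Y = 12*Y²)
(-34107 + 30968)/(V(-128) - 17907) = (-34107 + 30968)/(12*(-128)² - 17907) = -3139/(12*16384 - 17907) = -3139/(196608 - 17907) = -3139/178701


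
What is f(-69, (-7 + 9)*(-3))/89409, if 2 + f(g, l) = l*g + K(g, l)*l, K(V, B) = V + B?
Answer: 862/89409 ≈ 0.0096411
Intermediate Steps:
K(V, B) = B + V
f(g, l) = -2 + g*l + l*(g + l) (f(g, l) = -2 + (l*g + (l + g)*l) = -2 + (g*l + (g + l)*l) = -2 + (g*l + l*(g + l)) = -2 + g*l + l*(g + l))
f(-69, (-7 + 9)*(-3))/89409 = (-2 - 69*(-7 + 9)*(-3) + ((-7 + 9)*(-3))*(-69 + (-7 + 9)*(-3)))/89409 = (-2 - 138*(-3) + (2*(-3))*(-69 + 2*(-3)))*(1/89409) = (-2 - 69*(-6) - 6*(-69 - 6))*(1/89409) = (-2 + 414 - 6*(-75))*(1/89409) = (-2 + 414 + 450)*(1/89409) = 862*(1/89409) = 862/89409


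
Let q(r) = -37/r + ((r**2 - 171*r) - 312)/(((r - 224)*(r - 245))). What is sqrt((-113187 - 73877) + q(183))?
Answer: I*sqrt(10120040392970649)/232593 ≈ 432.51*I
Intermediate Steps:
q(r) = -37/r + (-312 + r**2 - 171*r)/((-245 + r)*(-224 + r)) (q(r) = -37/r + (-312 + r**2 - 171*r)/(((-224 + r)*(-245 + r))) = -37/r + (-312 + r**2 - 171*r)/(((-245 + r)*(-224 + r))) = -37/r + (-312 + r**2 - 171*r)*(1/((-245 + r)*(-224 + r))) = -37/r + (-312 + r**2 - 171*r)/((-245 + r)*(-224 + r)))
sqrt((-113187 - 73877) + q(183)) = sqrt((-113187 - 73877) + (-2030560 + 183**3 - 208*183**2 + 17041*183)/(183*(54880 + 183**2 - 469*183))) = sqrt(-187064 + (-2030560 + 6128487 - 208*33489 + 3118503)/(183*(54880 + 33489 - 85827))) = sqrt(-187064 + (1/183)*(-2030560 + 6128487 - 6965712 + 3118503)/2542) = sqrt(-187064 + (1/183)*(1/2542)*250718) = sqrt(-187064 + 125359/232593) = sqrt(-43509651593/232593) = I*sqrt(10120040392970649)/232593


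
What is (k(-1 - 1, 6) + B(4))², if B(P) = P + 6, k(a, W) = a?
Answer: 64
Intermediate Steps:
B(P) = 6 + P
(k(-1 - 1, 6) + B(4))² = ((-1 - 1) + (6 + 4))² = (-2 + 10)² = 8² = 64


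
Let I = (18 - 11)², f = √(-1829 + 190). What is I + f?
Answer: 49 + I*√1639 ≈ 49.0 + 40.485*I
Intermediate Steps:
f = I*√1639 (f = √(-1639) = I*√1639 ≈ 40.485*I)
I = 49 (I = 7² = 49)
I + f = 49 + I*√1639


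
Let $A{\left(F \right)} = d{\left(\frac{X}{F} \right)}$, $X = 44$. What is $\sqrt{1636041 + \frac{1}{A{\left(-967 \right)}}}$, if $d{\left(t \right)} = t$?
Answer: $\frac{\sqrt{791833207}}{22} \approx 1279.1$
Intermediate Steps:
$A{\left(F \right)} = \frac{44}{F}$
$\sqrt{1636041 + \frac{1}{A{\left(-967 \right)}}} = \sqrt{1636041 + \frac{1}{44 \frac{1}{-967}}} = \sqrt{1636041 + \frac{1}{44 \left(- \frac{1}{967}\right)}} = \sqrt{1636041 + \frac{1}{- \frac{44}{967}}} = \sqrt{1636041 - \frac{967}{44}} = \sqrt{\frac{71984837}{44}} = \frac{\sqrt{791833207}}{22}$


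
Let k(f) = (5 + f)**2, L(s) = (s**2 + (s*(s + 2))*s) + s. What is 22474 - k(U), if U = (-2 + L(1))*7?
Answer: 21798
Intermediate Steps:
L(s) = s + s**2 + s**2*(2 + s) (L(s) = (s**2 + (s*(2 + s))*s) + s = (s**2 + s**2*(2 + s)) + s = s + s**2 + s**2*(2 + s))
U = 21 (U = (-2 + 1*(1 + 1**2 + 3*1))*7 = (-2 + 1*(1 + 1 + 3))*7 = (-2 + 1*5)*7 = (-2 + 5)*7 = 3*7 = 21)
22474 - k(U) = 22474 - (5 + 21)**2 = 22474 - 1*26**2 = 22474 - 1*676 = 22474 - 676 = 21798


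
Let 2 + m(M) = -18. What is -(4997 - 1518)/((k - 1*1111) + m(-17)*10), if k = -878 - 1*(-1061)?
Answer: 3479/1128 ≈ 3.0842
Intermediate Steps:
k = 183 (k = -878 + 1061 = 183)
m(M) = -20 (m(M) = -2 - 18 = -20)
-(4997 - 1518)/((k - 1*1111) + m(-17)*10) = -(4997 - 1518)/((183 - 1*1111) - 20*10) = -3479/((183 - 1111) - 200) = -3479/(-928 - 200) = -3479/(-1128) = -3479*(-1)/1128 = -1*(-3479/1128) = 3479/1128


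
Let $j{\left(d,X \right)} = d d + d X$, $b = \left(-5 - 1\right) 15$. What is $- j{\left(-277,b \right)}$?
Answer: $-101659$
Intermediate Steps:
$b = -90$ ($b = \left(-6\right) 15 = -90$)
$j{\left(d,X \right)} = d^{2} + X d$
$- j{\left(-277,b \right)} = - \left(-277\right) \left(-90 - 277\right) = - \left(-277\right) \left(-367\right) = \left(-1\right) 101659 = -101659$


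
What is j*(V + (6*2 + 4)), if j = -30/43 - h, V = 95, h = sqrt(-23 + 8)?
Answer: -3330/43 - 111*I*sqrt(15) ≈ -77.442 - 429.9*I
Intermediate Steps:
h = I*sqrt(15) (h = sqrt(-15) = I*sqrt(15) ≈ 3.873*I)
j = -30/43 - I*sqrt(15) ≈ -0.69767 - 3.873*I
j*(V + (6*2 + 4)) = (-30/43 - I*sqrt(15))*(95 + (6*2 + 4)) = (-30/43 - I*sqrt(15))*(95 + (12 + 4)) = (-30/43 - I*sqrt(15))*(95 + 16) = (-30/43 - I*sqrt(15))*111 = -3330/43 - 111*I*sqrt(15)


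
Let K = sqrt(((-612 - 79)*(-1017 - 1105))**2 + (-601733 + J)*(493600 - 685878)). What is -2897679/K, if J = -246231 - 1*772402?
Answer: -2897679*sqrt(615400572238)/1230801144476 ≈ -1.8469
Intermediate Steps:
J = -1018633 (J = -246231 - 772402 = -1018633)
K = 2*sqrt(615400572238) (K = sqrt(((-612 - 79)*(-1017 - 1105))**2 + (-601733 - 1018633)*(493600 - 685878)) = sqrt((-691*(-2122))**2 - 1620366*(-192278)) = sqrt(1466302**2 + 311560733748) = sqrt(2150041555204 + 311560733748) = sqrt(2461602288952) = 2*sqrt(615400572238) ≈ 1.5690e+6)
-2897679/K = -2897679*sqrt(615400572238)/1230801144476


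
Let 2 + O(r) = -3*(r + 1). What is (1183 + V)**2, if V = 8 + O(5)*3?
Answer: 1279161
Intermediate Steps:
O(r) = -5 - 3*r (O(r) = -2 - 3*(r + 1) = -2 - 3*(1 + r) = -2 + (-3 - 3*r) = -5 - 3*r)
V = -52 (V = 8 + (-5 - 3*5)*3 = 8 + (-5 - 15)*3 = 8 - 20*3 = 8 - 60 = -52)
(1183 + V)**2 = (1183 - 52)**2 = 1131**2 = 1279161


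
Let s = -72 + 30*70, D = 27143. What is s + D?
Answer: 29171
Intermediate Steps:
s = 2028 (s = -72 + 2100 = 2028)
s + D = 2028 + 27143 = 29171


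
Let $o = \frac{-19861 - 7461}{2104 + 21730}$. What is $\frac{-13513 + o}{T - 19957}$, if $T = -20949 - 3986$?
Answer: $\frac{26841347}{89162994} \approx 0.30104$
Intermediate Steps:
$T = -24935$
$o = - \frac{13661}{11917}$ ($o = - \frac{27322}{23834} = \left(-27322\right) \frac{1}{23834} = - \frac{13661}{11917} \approx -1.1463$)
$\frac{-13513 + o}{T - 19957} = \frac{-13513 - \frac{13661}{11917}}{-24935 - 19957} = - \frac{161048082}{11917 \left(-44892\right)} = \left(- \frac{161048082}{11917}\right) \left(- \frac{1}{44892}\right) = \frac{26841347}{89162994}$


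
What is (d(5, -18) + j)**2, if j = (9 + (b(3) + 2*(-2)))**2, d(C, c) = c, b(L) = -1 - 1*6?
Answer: 196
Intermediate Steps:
b(L) = -7 (b(L) = -1 - 6 = -7)
j = 4 (j = (9 + (-7 + 2*(-2)))**2 = (9 + (-7 - 4))**2 = (9 - 11)**2 = (-2)**2 = 4)
(d(5, -18) + j)**2 = (-18 + 4)**2 = (-14)**2 = 196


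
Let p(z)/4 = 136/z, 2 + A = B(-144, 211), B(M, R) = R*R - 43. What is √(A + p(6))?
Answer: 10*√4011/3 ≈ 211.11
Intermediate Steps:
B(M, R) = -43 + R² (B(M, R) = R² - 43 = -43 + R²)
A = 44476 (A = -2 + (-43 + 211²) = -2 + (-43 + 44521) = -2 + 44478 = 44476)
p(z) = 544/z (p(z) = 4*(136/z) = 544/z)
√(A + p(6)) = √(44476 + 544/6) = √(44476 + 544*(⅙)) = √(44476 + 272/3) = √(133700/3) = 10*√4011/3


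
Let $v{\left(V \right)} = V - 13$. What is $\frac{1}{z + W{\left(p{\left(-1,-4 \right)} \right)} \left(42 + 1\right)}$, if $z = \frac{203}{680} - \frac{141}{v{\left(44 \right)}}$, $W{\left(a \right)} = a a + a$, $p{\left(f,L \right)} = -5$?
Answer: $\frac{21080}{18039213} \approx 0.0011686$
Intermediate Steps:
$v{\left(V \right)} = -13 + V$
$W{\left(a \right)} = a + a^{2}$ ($W{\left(a \right)} = a^{2} + a = a + a^{2}$)
$z = - \frac{89587}{21080}$ ($z = \frac{203}{680} - \frac{141}{-13 + 44} = 203 \cdot \frac{1}{680} - \frac{141}{31} = \frac{203}{680} - \frac{141}{31} = - \frac{89587}{21080} \approx -4.2499$)
$\frac{1}{z + W{\left(p{\left(-1,-4 \right)} \right)} \left(42 + 1\right)} = \frac{1}{- \frac{89587}{21080} + - 5 \left(1 - 5\right) \left(42 + 1\right)} = \frac{1}{- \frac{89587}{21080} + \left(-5\right) \left(-4\right) 43} = \frac{1}{- \frac{89587}{21080} + 20 \cdot 43} = \frac{1}{- \frac{89587}{21080} + 860} = \frac{1}{\frac{18039213}{21080}} = \frac{21080}{18039213}$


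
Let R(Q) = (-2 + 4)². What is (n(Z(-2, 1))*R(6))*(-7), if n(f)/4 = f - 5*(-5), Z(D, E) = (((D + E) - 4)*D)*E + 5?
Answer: -4480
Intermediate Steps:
Z(D, E) = 5 + D*E*(-4 + D + E) (Z(D, E) = ((-4 + D + E)*D)*E + 5 = (D*(-4 + D + E))*E + 5 = D*E*(-4 + D + E) + 5 = 5 + D*E*(-4 + D + E))
R(Q) = 4 (R(Q) = 2² = 4)
n(f) = 100 + 4*f (n(f) = 4*(f - 5*(-5)) = 4*(f + 25) = 4*(25 + f) = 100 + 4*f)
(n(Z(-2, 1))*R(6))*(-7) = ((100 + 4*(5 - 2*1² + 1*(-2)² - 4*(-2)*1))*4)*(-7) = ((100 + 4*(5 - 2*1 + 1*4 + 8))*4)*(-7) = ((100 + 4*(5 - 2 + 4 + 8))*4)*(-7) = ((100 + 4*15)*4)*(-7) = ((100 + 60)*4)*(-7) = (160*4)*(-7) = 640*(-7) = -4480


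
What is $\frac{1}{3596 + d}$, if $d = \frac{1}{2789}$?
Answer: $\frac{2789}{10029245} \approx 0.00027809$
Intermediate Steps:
$d = \frac{1}{2789} \approx 0.00035855$
$\frac{1}{3596 + d} = \frac{1}{3596 + \frac{1}{2789}} = \frac{1}{\frac{10029245}{2789}} = \frac{2789}{10029245}$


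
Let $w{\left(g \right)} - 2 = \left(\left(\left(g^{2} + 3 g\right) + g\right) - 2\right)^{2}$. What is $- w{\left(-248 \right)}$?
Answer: $-3661460102$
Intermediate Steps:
$w{\left(g \right)} = 2 + \left(-2 + g^{2} + 4 g\right)^{2}$ ($w{\left(g \right)} = 2 + \left(\left(\left(g^{2} + 3 g\right) + g\right) - 2\right)^{2} = 2 + \left(\left(g^{2} + 4 g\right) - 2\right)^{2} = 2 + \left(-2 + g^{2} + 4 g\right)^{2}$)
$- w{\left(-248 \right)} = - (2 + \left(-2 + \left(-248\right)^{2} + 4 \left(-248\right)\right)^{2}) = - (2 + \left(-2 + 61504 - 992\right)^{2}) = - (2 + 60510^{2}) = - (2 + 3661460100) = \left(-1\right) 3661460102 = -3661460102$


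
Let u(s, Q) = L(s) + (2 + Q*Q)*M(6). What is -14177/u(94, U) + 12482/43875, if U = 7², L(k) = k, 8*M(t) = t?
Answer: -478677506/66558375 ≈ -7.1918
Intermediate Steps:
M(t) = t/8
U = 49
u(s, Q) = 3/2 + s + 3*Q²/4 (u(s, Q) = s + (2 + Q*Q)*((⅛)*6) = s + (2 + Q²)*(¾) = s + (3/2 + 3*Q²/4) = 3/2 + s + 3*Q²/4)
-14177/u(94, U) + 12482/43875 = -14177/(3/2 + 94 + (¾)*49²) + 12482/43875 = -14177/(3/2 + 94 + (¾)*2401) + 12482*(1/43875) = -14177/(3/2 + 94 + 7203/4) + 12482/43875 = -14177/7585/4 + 12482/43875 = -14177*4/7585 + 12482/43875 = -56708/7585 + 12482/43875 = -478677506/66558375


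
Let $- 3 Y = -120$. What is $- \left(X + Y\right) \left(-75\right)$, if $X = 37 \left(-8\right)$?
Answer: $-19200$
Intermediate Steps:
$Y = 40$ ($Y = \left(- \frac{1}{3}\right) \left(-120\right) = 40$)
$X = -296$
$- \left(X + Y\right) \left(-75\right) = - \left(-296 + 40\right) \left(-75\right) = - \left(-256\right) \left(-75\right) = \left(-1\right) 19200 = -19200$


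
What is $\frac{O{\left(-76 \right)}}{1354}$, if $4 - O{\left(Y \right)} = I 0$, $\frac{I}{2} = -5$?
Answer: $\frac{2}{677} \approx 0.0029542$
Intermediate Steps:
$I = -10$ ($I = 2 \left(-5\right) = -10$)
$O{\left(Y \right)} = 4$ ($O{\left(Y \right)} = 4 - \left(-10\right) 0 = 4 - 0 = 4 + 0 = 4$)
$\frac{O{\left(-76 \right)}}{1354} = \frac{4}{1354} = 4 \cdot \frac{1}{1354} = \frac{2}{677}$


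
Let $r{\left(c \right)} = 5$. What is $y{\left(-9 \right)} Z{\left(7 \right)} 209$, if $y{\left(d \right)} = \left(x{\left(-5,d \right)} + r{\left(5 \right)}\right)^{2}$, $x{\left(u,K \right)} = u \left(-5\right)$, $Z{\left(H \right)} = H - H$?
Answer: $0$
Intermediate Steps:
$Z{\left(H \right)} = 0$
$x{\left(u,K \right)} = - 5 u$
$y{\left(d \right)} = 900$ ($y{\left(d \right)} = \left(\left(-5\right) \left(-5\right) + 5\right)^{2} = \left(25 + 5\right)^{2} = 30^{2} = 900$)
$y{\left(-9 \right)} Z{\left(7 \right)} 209 = 900 \cdot 0 \cdot 209 = 0 \cdot 209 = 0$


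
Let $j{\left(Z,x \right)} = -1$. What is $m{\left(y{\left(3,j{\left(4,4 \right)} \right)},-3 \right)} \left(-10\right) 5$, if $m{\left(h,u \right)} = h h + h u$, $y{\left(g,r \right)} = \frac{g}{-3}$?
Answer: $-200$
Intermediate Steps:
$y{\left(g,r \right)} = - \frac{g}{3}$ ($y{\left(g,r \right)} = g \left(- \frac{1}{3}\right) = - \frac{g}{3}$)
$m{\left(h,u \right)} = h^{2} + h u$
$m{\left(y{\left(3,j{\left(4,4 \right)} \right)},-3 \right)} \left(-10\right) 5 = \left(- \frac{1}{3}\right) 3 \left(\left(- \frac{1}{3}\right) 3 - 3\right) \left(-10\right) 5 = - (-1 - 3) \left(-10\right) 5 = \left(-1\right) \left(-4\right) \left(-10\right) 5 = 4 \left(-10\right) 5 = \left(-40\right) 5 = -200$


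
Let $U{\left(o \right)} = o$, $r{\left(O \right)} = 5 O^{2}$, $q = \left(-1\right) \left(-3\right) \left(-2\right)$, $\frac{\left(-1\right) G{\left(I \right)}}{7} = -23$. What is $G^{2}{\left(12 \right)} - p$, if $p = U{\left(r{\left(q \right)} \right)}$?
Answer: $25741$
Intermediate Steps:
$G{\left(I \right)} = 161$ ($G{\left(I \right)} = \left(-7\right) \left(-23\right) = 161$)
$q = -6$ ($q = 3 \left(-2\right) = -6$)
$p = 180$ ($p = 5 \left(-6\right)^{2} = 5 \cdot 36 = 180$)
$G^{2}{\left(12 \right)} - p = 161^{2} - 180 = 25921 - 180 = 25741$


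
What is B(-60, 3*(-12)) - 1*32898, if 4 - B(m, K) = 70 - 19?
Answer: -32945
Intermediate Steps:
B(m, K) = -47 (B(m, K) = 4 - (70 - 19) = 4 - 1*51 = 4 - 51 = -47)
B(-60, 3*(-12)) - 1*32898 = -47 - 1*32898 = -47 - 32898 = -32945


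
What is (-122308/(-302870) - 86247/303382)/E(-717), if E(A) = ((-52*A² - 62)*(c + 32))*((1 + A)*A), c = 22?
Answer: -5492208383/34047456362231628469802400 ≈ -1.6131e-16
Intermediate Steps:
E(A) = A*(1 + A)*(-3348 - 2808*A²) (E(A) = ((-52*A² - 62)*(22 + 32))*((1 + A)*A) = ((-62 - 52*A²)*54)*(A*(1 + A)) = (-3348 - 2808*A²)*(A*(1 + A)) = A*(1 + A)*(-3348 - 2808*A²))
(-122308/(-302870) - 86247/303382)/E(-717) = (-122308/(-302870) - 86247/303382)/((-108*(-717)*(31 + 26*(-717)² + 26*(-717)³ + 31*(-717)))) = (-122308*(-1/302870) - 86247*1/303382)/((-108*(-717)*(31 + 26*514089 + 26*(-368601813) - 22227))) = (61154/151435 - 86247/303382)/((-108*(-717)*(31 + 13366314 - 9583647138 - 22227))) = 5492208383/(45942653170*((-108*(-717)*(-9570303020)))) = (5492208383/45942653170)/(-741085984656720) = (5492208383/45942653170)*(-1/741085984656720) = -5492208383/34047456362231628469802400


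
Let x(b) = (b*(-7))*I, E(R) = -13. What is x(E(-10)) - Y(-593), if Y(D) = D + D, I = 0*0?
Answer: 1186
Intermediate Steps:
I = 0
Y(D) = 2*D
x(b) = 0 (x(b) = (b*(-7))*0 = -7*b*0 = 0)
x(E(-10)) - Y(-593) = 0 - 2*(-593) = 0 - 1*(-1186) = 0 + 1186 = 1186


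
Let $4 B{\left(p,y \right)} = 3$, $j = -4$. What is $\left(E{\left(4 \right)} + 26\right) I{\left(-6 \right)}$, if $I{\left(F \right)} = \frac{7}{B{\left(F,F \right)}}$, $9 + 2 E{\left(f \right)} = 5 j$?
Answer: $\frac{322}{3} \approx 107.33$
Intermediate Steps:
$E{\left(f \right)} = - \frac{29}{2}$ ($E{\left(f \right)} = - \frac{9}{2} + \frac{5 \left(-4\right)}{2} = - \frac{9}{2} + \frac{1}{2} \left(-20\right) = - \frac{9}{2} - 10 = - \frac{29}{2}$)
$B{\left(p,y \right)} = \frac{3}{4}$ ($B{\left(p,y \right)} = \frac{1}{4} \cdot 3 = \frac{3}{4}$)
$I{\left(F \right)} = \frac{28}{3}$ ($I{\left(F \right)} = \frac{7}{\frac{3}{4}} = 7 \cdot \frac{4}{3} = \frac{28}{3}$)
$\left(E{\left(4 \right)} + 26\right) I{\left(-6 \right)} = \left(- \frac{29}{2} + 26\right) \frac{28}{3} = \frac{23}{2} \cdot \frac{28}{3} = \frac{322}{3}$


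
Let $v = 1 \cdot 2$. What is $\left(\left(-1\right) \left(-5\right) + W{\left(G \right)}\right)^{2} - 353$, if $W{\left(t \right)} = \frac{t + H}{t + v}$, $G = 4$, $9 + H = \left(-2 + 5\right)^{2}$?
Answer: $- \frac{2888}{9} \approx -320.89$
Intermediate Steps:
$H = 0$ ($H = -9 + \left(-2 + 5\right)^{2} = -9 + 3^{2} = -9 + 9 = 0$)
$v = 2$
$W{\left(t \right)} = \frac{t}{2 + t}$ ($W{\left(t \right)} = \frac{t + 0}{t + 2} = \frac{t}{2 + t}$)
$\left(\left(-1\right) \left(-5\right) + W{\left(G \right)}\right)^{2} - 353 = \left(\left(-1\right) \left(-5\right) + \frac{4}{2 + 4}\right)^{2} - 353 = \left(5 + \frac{4}{6}\right)^{2} - 353 = \left(5 + 4 \cdot \frac{1}{6}\right)^{2} - 353 = \left(5 + \frac{2}{3}\right)^{2} - 353 = \left(\frac{17}{3}\right)^{2} - 353 = \frac{289}{9} - 353 = - \frac{2888}{9}$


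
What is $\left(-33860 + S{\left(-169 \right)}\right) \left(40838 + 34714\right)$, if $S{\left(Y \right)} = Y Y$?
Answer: $-400350048$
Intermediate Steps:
$S{\left(Y \right)} = Y^{2}$
$\left(-33860 + S{\left(-169 \right)}\right) \left(40838 + 34714\right) = \left(-33860 + \left(-169\right)^{2}\right) \left(40838 + 34714\right) = \left(-33860 + 28561\right) 75552 = \left(-5299\right) 75552 = -400350048$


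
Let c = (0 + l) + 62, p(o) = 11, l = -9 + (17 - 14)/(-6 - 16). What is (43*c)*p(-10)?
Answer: 50009/2 ≈ 25005.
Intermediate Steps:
l = -201/22 (l = -9 + 3/(-22) = -9 + 3*(-1/22) = -9 - 3/22 = -201/22 ≈ -9.1364)
c = 1163/22 (c = (0 - 201/22) + 62 = -201/22 + 62 = 1163/22 ≈ 52.864)
(43*c)*p(-10) = (43*(1163/22))*11 = (50009/22)*11 = 50009/2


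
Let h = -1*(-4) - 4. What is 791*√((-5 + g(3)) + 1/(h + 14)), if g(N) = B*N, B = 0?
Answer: 113*I*√966/2 ≈ 1756.1*I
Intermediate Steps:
g(N) = 0 (g(N) = 0*N = 0)
h = 0 (h = 4 - 4 = 0)
791*√((-5 + g(3)) + 1/(h + 14)) = 791*√((-5 + 0) + 1/(0 + 14)) = 791*√(-5 + 1/14) = 791*√(-69/14) = 791*(I*√966/14) = 113*I*√966/2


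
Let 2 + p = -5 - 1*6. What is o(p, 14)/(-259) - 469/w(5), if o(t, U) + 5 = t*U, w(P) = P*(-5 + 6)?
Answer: -120536/1295 ≈ -93.078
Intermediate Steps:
w(P) = P (w(P) = P*1 = P)
p = -13 (p = -2 + (-5 - 1*6) = -2 + (-5 - 6) = -2 - 11 = -13)
o(t, U) = -5 + U*t (o(t, U) = -5 + t*U = -5 + U*t)
o(p, 14)/(-259) - 469/w(5) = (-5 + 14*(-13))/(-259) - 469/5 = (-5 - 182)*(-1/259) - 469*⅕ = -187*(-1/259) - 469/5 = 187/259 - 469/5 = -120536/1295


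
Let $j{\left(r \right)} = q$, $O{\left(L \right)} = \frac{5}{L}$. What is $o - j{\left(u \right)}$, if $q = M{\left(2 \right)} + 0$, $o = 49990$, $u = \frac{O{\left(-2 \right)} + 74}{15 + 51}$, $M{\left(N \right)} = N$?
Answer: $49988$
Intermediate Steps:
$u = \frac{13}{12}$ ($u = \frac{\frac{5}{-2} + 74}{15 + 51} = \frac{5 \left(- \frac{1}{2}\right) + 74}{66} = \left(- \frac{5}{2} + 74\right) \frac{1}{66} = \frac{143}{2} \cdot \frac{1}{66} = \frac{13}{12} \approx 1.0833$)
$q = 2$ ($q = 2 + 0 = 2$)
$j{\left(r \right)} = 2$
$o - j{\left(u \right)} = 49990 - 2 = 49988$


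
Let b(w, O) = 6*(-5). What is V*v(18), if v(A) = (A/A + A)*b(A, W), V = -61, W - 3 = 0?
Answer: 34770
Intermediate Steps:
W = 3 (W = 3 + 0 = 3)
b(w, O) = -30
v(A) = -30 - 30*A (v(A) = (A/A + A)*(-30) = (1 + A)*(-30) = -30 - 30*A)
V*v(18) = -61*(-30 - 30*18) = -61*(-30 - 540) = -61*(-570) = 34770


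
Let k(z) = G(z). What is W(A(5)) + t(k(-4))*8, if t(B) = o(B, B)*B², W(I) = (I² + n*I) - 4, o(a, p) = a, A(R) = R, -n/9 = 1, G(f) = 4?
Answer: 488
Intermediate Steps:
n = -9 (n = -9*1 = -9)
k(z) = 4
W(I) = -4 + I² - 9*I (W(I) = (I² - 9*I) - 4 = -4 + I² - 9*I)
t(B) = B³ (t(B) = B*B² = B³)
W(A(5)) + t(k(-4))*8 = (-4 + 5² - 9*5) + 4³*8 = (-4 + 25 - 45) + 64*8 = -24 + 512 = 488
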